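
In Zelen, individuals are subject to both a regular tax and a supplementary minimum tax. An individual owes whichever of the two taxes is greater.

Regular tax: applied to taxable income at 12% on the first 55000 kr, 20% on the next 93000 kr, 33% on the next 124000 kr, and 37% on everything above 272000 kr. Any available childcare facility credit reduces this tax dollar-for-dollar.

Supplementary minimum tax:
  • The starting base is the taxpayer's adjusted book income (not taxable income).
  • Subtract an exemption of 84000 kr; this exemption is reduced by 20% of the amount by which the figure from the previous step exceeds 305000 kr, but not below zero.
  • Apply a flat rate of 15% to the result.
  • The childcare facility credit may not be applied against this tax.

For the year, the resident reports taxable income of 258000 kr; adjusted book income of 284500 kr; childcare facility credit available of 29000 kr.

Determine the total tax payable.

Regular tax:
  55000 kr × 12% = 6600 kr
  93000 kr × 20% = 18600 kr
  110000 kr × 33% = 36300 kr
  → 61500 kr
  Less childcare facility credit 29000 kr → 32500 kr

Supplementary minimum tax:
  Base (adjusted book income): 284500 kr
  Exemption: 284500 kr ≤ 305000 kr, so full 84000 kr applies
  Base: 284500 kr − 84000 kr = 200500 kr
  200500 kr × 15% = 30075 kr

32500 kr > 30075 kr, so the regular tax governs.

32500 kr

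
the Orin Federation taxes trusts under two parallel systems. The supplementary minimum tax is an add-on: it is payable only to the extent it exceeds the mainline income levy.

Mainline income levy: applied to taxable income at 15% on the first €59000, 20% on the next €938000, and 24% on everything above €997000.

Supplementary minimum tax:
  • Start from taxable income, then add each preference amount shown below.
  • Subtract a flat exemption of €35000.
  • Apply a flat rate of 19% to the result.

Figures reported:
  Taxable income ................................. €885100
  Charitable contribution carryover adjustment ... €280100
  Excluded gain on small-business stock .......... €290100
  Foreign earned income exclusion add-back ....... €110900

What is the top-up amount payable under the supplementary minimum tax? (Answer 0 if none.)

€116858

Mainline income levy:
  €59000 × 15% = €8850
  €826100 × 20% = €165220
  → €174070

Supplementary minimum tax:
  Adjusted income: €885100 + €280100 + €290100 + €110900 = €1566200
  Less exemption €35000 → base €1531200
  €1531200 × 19% = €290928

Excess of supplementary minimum tax over mainline income levy: €290928 − €174070 = €116858.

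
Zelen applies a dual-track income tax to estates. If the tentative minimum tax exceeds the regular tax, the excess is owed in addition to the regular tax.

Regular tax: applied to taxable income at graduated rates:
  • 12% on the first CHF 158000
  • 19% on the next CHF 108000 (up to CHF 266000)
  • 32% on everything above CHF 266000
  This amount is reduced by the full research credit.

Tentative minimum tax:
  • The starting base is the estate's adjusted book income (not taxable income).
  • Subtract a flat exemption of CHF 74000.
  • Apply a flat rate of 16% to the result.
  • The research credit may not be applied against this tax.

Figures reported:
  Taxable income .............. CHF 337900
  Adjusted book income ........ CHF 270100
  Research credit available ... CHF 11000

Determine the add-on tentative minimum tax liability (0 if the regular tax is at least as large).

Tentative minimum tax:
  Base (adjusted book income): CHF 270100
  Less exemption CHF 74000 → base CHF 196100
  CHF 196100 × 16% = CHF 31376

Regular tax:
  CHF 158000 × 12% = CHF 18960
  CHF 108000 × 19% = CHF 20520
  CHF 71900 × 32% = CHF 23008
  → CHF 62488
  Less research credit CHF 11000 → CHF 51488

CHF 31376 ≤ CHF 51488, so no add-on is due.

CHF 0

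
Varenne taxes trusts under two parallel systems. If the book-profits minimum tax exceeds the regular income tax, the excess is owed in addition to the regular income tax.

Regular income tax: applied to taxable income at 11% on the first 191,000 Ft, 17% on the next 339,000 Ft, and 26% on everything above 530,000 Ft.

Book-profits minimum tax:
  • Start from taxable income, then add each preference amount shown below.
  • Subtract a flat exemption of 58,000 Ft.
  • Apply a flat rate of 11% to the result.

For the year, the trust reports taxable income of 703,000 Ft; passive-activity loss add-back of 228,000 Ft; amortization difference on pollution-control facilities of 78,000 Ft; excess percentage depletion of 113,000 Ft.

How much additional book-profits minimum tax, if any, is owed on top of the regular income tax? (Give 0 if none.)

Regular income tax:
  191,000 Ft × 11% = 21,010 Ft
  339,000 Ft × 17% = 57,630 Ft
  173,000 Ft × 26% = 44,980 Ft
  → 123,620 Ft

Book-profits minimum tax:
  Adjusted income: 703,000 Ft + 228,000 Ft + 78,000 Ft + 113,000 Ft = 1,122,000 Ft
  Less exemption 58,000 Ft → base 1,064,000 Ft
  1,064,000 Ft × 11% = 117,040 Ft

117,040 Ft ≤ 123,620 Ft, so no add-on is due.

0 Ft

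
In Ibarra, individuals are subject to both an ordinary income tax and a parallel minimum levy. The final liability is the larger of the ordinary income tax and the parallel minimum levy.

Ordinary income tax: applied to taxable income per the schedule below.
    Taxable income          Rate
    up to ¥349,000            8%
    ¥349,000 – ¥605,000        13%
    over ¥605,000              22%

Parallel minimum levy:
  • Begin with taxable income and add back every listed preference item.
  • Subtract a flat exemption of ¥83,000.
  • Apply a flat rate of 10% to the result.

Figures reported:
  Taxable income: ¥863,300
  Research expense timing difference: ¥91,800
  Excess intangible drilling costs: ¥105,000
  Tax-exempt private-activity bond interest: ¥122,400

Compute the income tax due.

¥118,026

Parallel minimum levy:
  Adjusted income: ¥863,300 + ¥91,800 + ¥105,000 + ¥122,400 = ¥1,182,500
  Less exemption ¥83,000 → base ¥1,099,500
  ¥1,099,500 × 10% = ¥109,950

Ordinary income tax:
  ¥349,000 × 8% = ¥27,920
  ¥256,000 × 13% = ¥33,280
  ¥258,300 × 22% = ¥56,826
  → ¥118,026

¥118,026 > ¥109,950, so the ordinary income tax governs.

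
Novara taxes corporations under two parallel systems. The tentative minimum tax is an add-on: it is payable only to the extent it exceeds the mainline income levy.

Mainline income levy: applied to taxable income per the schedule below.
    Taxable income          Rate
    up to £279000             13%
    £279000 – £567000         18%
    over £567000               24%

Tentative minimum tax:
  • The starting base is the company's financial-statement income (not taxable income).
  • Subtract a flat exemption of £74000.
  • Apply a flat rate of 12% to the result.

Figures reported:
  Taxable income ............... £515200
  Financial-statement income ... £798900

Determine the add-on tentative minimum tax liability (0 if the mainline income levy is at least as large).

Mainline income levy:
  £279000 × 13% = £36270
  £236200 × 18% = £42516
  → £78786

Tentative minimum tax:
  Base (financial-statement income): £798900
  Less exemption £74000 → base £724900
  £724900 × 12% = £86988

Excess of tentative minimum tax over mainline income levy: £86988 − £78786 = £8202.

£8202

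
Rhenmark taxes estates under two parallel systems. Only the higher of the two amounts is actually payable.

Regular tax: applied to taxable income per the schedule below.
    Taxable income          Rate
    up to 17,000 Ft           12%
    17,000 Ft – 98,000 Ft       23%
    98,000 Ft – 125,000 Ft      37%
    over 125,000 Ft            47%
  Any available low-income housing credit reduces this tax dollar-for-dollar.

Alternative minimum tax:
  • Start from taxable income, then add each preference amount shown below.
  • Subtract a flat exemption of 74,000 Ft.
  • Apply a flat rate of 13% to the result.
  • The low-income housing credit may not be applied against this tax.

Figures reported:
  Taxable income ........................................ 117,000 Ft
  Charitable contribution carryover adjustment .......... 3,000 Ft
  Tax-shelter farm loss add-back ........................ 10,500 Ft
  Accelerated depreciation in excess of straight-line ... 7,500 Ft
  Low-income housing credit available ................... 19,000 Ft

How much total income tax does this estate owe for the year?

Regular tax:
  17,000 Ft × 12% = 2,040 Ft
  81,000 Ft × 23% = 18,630 Ft
  19,000 Ft × 37% = 7,030 Ft
  → 27,700 Ft
  Less low-income housing credit 19,000 Ft → 8,700 Ft

Alternative minimum tax:
  Adjusted income: 117,000 Ft + 3,000 Ft + 10,500 Ft + 7,500 Ft = 138,000 Ft
  Less exemption 74,000 Ft → base 64,000 Ft
  64,000 Ft × 13% = 8,320 Ft

8,700 Ft > 8,320 Ft, so the regular tax governs.

8,700 Ft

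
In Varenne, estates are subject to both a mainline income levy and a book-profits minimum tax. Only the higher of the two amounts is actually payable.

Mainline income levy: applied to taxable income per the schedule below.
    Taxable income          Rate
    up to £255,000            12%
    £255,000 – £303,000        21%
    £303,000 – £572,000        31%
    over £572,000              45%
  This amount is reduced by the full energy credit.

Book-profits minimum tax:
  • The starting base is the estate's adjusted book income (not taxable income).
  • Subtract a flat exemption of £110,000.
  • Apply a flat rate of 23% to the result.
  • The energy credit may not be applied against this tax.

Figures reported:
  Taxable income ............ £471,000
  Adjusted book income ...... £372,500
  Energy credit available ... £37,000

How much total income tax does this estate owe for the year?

Mainline income levy:
  £255,000 × 12% = £30,600
  £48,000 × 21% = £10,080
  £168,000 × 31% = £52,080
  → £92,760
  Less energy credit £37,000 → £55,760

Book-profits minimum tax:
  Base (adjusted book income): £372,500
  Less exemption £110,000 → base £262,500
  £262,500 × 23% = £60,375

£60,375 > £55,760, so the book-profits minimum tax is the binding amount.

£60,375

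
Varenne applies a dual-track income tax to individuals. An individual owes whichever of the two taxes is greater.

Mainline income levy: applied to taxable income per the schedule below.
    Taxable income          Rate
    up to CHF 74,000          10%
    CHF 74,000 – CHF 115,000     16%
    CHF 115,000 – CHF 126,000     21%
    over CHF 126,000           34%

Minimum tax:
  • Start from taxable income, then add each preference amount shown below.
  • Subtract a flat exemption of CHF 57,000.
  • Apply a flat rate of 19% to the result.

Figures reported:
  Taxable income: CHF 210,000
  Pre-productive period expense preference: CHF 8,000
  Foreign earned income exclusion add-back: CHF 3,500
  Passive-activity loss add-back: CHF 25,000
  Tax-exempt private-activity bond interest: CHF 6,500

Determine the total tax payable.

CHF 44,830

Mainline income levy:
  CHF 74,000 × 10% = CHF 7,400
  CHF 41,000 × 16% = CHF 6,560
  CHF 11,000 × 21% = CHF 2,310
  CHF 84,000 × 34% = CHF 28,560
  → CHF 44,830

Minimum tax:
  Adjusted income: CHF 210,000 + CHF 8,000 + CHF 3,500 + CHF 25,000 + CHF 6,500 = CHF 253,000
  Less exemption CHF 57,000 → base CHF 196,000
  CHF 196,000 × 19% = CHF 37,240

CHF 44,830 > CHF 37,240, so the mainline income levy governs.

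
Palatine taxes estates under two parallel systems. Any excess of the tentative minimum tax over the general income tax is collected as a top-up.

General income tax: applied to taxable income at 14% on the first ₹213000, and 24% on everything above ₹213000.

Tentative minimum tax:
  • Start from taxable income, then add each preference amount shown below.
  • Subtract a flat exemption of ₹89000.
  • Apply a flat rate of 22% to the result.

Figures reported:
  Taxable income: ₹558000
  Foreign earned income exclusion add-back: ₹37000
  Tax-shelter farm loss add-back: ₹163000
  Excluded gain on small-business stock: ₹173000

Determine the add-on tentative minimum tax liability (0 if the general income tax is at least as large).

Tentative minimum tax:
  Adjusted income: ₹558000 + ₹37000 + ₹163000 + ₹173000 = ₹931000
  Less exemption ₹89000 → base ₹842000
  ₹842000 × 22% = ₹185240

General income tax:
  ₹213000 × 14% = ₹29820
  ₹345000 × 24% = ₹82800
  → ₹112620

Excess of tentative minimum tax over general income tax: ₹185240 − ₹112620 = ₹72620.

₹72620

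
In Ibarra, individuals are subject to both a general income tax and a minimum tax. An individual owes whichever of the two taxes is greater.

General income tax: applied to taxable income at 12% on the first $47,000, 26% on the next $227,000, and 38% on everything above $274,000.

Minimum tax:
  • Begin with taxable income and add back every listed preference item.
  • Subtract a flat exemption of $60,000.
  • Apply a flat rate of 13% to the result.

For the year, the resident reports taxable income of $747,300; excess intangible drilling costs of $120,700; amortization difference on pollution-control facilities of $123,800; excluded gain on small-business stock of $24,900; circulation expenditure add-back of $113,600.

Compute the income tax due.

$244,514

General income tax:
  $47,000 × 12% = $5,640
  $227,000 × 26% = $59,020
  $473,300 × 38% = $179,854
  → $244,514

Minimum tax:
  Adjusted income: $747,300 + $120,700 + $123,800 + $24,900 + $113,600 = $1,130,300
  Less exemption $60,000 → base $1,070,300
  $1,070,300 × 13% = $139,139

$244,514 > $139,139, so the general income tax governs.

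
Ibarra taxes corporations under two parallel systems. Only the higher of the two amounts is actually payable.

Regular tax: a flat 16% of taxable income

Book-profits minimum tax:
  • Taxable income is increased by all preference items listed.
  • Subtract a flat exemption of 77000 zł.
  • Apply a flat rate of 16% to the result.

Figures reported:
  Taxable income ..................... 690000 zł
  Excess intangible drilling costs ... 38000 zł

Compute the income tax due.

Regular tax:
  690000 zł × 16% = 110400 zł

Book-profits minimum tax:
  Adjusted income: 690000 zł + 38000 zł = 728000 zł
  Less exemption 77000 zł → base 651000 zł
  651000 zł × 16% = 104160 zł

110400 zł > 104160 zł, so the regular tax governs.

110400 zł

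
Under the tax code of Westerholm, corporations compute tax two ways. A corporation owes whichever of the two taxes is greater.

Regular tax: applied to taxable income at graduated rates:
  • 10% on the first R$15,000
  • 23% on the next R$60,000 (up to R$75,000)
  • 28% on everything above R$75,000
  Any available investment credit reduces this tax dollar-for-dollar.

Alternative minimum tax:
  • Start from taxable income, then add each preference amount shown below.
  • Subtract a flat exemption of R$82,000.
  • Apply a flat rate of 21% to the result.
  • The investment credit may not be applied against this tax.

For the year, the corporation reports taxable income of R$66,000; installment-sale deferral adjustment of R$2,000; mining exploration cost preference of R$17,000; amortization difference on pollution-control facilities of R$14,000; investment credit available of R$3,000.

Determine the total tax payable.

R$10,230

Alternative minimum tax:
  Adjusted income: R$66,000 + R$2,000 + R$17,000 + R$14,000 = R$99,000
  Less exemption R$82,000 → base R$17,000
  R$17,000 × 21% = R$3,570

Regular tax:
  R$15,000 × 10% = R$1,500
  R$51,000 × 23% = R$11,730
  → R$13,230
  Less investment credit R$3,000 → R$10,230

R$10,230 > R$3,570, so the regular tax governs.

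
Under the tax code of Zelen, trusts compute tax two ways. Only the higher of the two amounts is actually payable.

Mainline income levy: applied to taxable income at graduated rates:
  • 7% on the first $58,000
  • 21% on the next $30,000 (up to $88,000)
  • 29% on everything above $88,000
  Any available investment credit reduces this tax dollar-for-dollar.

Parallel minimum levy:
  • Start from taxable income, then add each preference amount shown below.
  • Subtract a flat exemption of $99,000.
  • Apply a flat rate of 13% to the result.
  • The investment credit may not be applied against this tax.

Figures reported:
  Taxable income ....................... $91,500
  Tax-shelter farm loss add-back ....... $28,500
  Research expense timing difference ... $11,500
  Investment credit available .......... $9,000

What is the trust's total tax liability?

$4,225

Parallel minimum levy:
  Adjusted income: $91,500 + $28,500 + $11,500 = $131,500
  Less exemption $99,000 → base $32,500
  $32,500 × 13% = $4,225

Mainline income levy:
  $58,000 × 7% = $4,060
  $30,000 × 21% = $6,300
  $3,500 × 29% = $1,015
  → $11,375
  Less investment credit $9,000 → $2,375

$4,225 > $2,375, so the parallel minimum levy is the binding amount.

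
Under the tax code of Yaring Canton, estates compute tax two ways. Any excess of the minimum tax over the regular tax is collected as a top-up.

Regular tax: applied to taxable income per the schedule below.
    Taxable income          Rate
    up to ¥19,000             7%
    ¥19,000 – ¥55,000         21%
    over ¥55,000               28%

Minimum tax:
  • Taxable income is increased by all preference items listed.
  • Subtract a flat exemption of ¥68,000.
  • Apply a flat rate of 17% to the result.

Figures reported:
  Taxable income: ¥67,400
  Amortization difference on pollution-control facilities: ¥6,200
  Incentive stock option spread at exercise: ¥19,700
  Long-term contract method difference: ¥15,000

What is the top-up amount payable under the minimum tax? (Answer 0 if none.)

¥0

Regular tax:
  ¥19,000 × 7% = ¥1,330
  ¥36,000 × 21% = ¥7,560
  ¥12,400 × 28% = ¥3,472
  → ¥12,362

Minimum tax:
  Adjusted income: ¥67,400 + ¥6,200 + ¥19,700 + ¥15,000 = ¥108,300
  Less exemption ¥68,000 → base ¥40,300
  ¥40,300 × 17% = ¥6,851

¥6,851 ≤ ¥12,362, so no add-on is due.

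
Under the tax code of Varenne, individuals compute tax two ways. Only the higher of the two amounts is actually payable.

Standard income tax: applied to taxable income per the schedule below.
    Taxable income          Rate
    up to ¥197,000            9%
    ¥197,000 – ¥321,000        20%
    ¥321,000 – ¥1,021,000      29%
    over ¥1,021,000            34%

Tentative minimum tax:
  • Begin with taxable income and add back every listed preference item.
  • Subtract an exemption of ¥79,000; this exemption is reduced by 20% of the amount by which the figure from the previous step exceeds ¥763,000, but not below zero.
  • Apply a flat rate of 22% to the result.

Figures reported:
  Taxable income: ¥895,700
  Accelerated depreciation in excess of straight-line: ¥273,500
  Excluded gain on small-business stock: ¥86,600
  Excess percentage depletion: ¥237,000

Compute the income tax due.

¥328,416

Tentative minimum tax:
  Adjusted income: ¥895,700 + ¥273,500 + ¥86,600 + ¥237,000 = ¥1,492,800
  Exemption: 20% × (¥1,492,800 − ¥763,000) = ¥145,960 ≥ ¥79,000, so the exemption is fully phased out
  Base: ¥1,492,800 − ¥0 = ¥1,492,800
  ¥1,492,800 × 22% = ¥328,416

Standard income tax:
  ¥197,000 × 9% = ¥17,730
  ¥124,000 × 20% = ¥24,800
  ¥574,700 × 29% = ¥166,663
  → ¥209,193

¥328,416 > ¥209,193, so the tentative minimum tax is the binding amount.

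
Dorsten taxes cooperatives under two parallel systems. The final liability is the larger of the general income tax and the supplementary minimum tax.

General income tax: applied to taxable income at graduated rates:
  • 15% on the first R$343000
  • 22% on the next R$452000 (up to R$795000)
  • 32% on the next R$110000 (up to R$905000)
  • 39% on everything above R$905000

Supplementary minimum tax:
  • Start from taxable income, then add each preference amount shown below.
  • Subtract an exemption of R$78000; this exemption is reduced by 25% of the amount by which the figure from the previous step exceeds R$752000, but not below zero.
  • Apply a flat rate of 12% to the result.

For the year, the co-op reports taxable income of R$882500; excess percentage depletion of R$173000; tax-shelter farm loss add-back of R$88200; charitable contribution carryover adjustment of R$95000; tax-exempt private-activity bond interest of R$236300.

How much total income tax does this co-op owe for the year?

R$178890

General income tax:
  R$343000 × 15% = R$51450
  R$452000 × 22% = R$99440
  R$87500 × 32% = R$28000
  → R$178890

Supplementary minimum tax:
  Adjusted income: R$882500 + R$173000 + R$88200 + R$95000 + R$236300 = R$1475000
  Exemption: 25% × (R$1475000 − R$752000) = R$180750 ≥ R$78000, so the exemption is fully phased out
  Base: R$1475000 − R$0 = R$1475000
  R$1475000 × 12% = R$177000

R$178890 > R$177000, so the general income tax governs.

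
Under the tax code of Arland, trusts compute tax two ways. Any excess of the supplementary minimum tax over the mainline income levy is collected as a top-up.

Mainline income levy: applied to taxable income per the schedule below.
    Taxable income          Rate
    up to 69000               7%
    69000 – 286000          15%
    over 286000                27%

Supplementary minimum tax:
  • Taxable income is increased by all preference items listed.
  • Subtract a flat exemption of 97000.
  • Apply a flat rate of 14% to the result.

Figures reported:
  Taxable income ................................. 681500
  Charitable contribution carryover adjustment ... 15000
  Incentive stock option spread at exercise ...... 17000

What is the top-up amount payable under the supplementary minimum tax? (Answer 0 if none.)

Mainline income levy:
  69000 × 7% = 4830
  217000 × 15% = 32550
  395500 × 27% = 106785
  → 144165

Supplementary minimum tax:
  Adjusted income: 681500 + 15000 + 17000 = 713500
  Less exemption 97000 → base 616500
  616500 × 14% = 86310

86310 ≤ 144165, so no add-on is due.

0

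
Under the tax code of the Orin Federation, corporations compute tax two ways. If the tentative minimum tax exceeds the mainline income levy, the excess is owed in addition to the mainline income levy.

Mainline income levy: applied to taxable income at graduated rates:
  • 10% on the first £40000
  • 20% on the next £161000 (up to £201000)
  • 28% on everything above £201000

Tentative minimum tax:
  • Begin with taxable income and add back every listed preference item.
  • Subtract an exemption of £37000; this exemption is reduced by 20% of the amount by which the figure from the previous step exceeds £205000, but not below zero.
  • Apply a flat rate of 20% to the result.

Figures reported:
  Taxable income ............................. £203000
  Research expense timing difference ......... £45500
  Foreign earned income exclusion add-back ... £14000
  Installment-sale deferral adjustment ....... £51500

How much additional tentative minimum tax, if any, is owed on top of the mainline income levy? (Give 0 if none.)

£23000

Mainline income levy:
  £40000 × 10% = £4000
  £161000 × 20% = £32200
  £2000 × 28% = £560
  → £36760

Tentative minimum tax:
  Adjusted income: £203000 + £45500 + £14000 + £51500 = £314000
  Exemption: £37000 − 20% × (£314000 − £205000) = £37000 − £21800 = £15200
  Base: £314000 − £15200 = £298800
  £298800 × 20% = £59760

Excess of tentative minimum tax over mainline income levy: £59760 − £36760 = £23000.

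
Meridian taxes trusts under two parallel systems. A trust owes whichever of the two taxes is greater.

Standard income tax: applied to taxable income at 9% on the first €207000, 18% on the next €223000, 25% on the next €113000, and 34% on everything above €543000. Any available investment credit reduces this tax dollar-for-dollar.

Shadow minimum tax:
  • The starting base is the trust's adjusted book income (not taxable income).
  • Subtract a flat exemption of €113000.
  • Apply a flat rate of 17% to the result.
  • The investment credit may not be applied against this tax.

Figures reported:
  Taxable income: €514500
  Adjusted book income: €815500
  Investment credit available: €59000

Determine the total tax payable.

Standard income tax:
  €207000 × 9% = €18630
  €223000 × 18% = €40140
  €84500 × 25% = €21125
  → €79895
  Less investment credit €59000 → €20895

Shadow minimum tax:
  Base (adjusted book income): €815500
  Less exemption €113000 → base €702500
  €702500 × 17% = €119425

€119425 > €20895, so the shadow minimum tax is the binding amount.

€119425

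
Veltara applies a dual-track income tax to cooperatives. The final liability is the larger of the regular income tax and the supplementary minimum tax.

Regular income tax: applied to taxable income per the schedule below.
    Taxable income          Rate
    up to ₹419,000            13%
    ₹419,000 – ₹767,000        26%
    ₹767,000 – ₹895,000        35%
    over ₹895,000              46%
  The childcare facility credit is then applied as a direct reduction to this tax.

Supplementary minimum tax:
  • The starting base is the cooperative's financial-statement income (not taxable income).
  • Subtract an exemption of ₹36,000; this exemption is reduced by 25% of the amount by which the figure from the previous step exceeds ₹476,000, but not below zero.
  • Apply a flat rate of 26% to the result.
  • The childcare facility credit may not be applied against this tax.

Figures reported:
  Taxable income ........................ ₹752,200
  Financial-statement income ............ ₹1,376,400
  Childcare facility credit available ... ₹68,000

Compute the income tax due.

₹357,864

Regular income tax:
  ₹419,000 × 13% = ₹54,470
  ₹333,200 × 26% = ₹86,632
  → ₹141,102
  Less childcare facility credit ₹68,000 → ₹73,102

Supplementary minimum tax:
  Base (financial-statement income): ₹1,376,400
  Exemption: 25% × (₹1,376,400 − ₹476,000) = ₹225,100 ≥ ₹36,000, so the exemption is fully phased out
  Base: ₹1,376,400 − ₹0 = ₹1,376,400
  ₹1,376,400 × 26% = ₹357,864

₹357,864 > ₹73,102, so the supplementary minimum tax is the binding amount.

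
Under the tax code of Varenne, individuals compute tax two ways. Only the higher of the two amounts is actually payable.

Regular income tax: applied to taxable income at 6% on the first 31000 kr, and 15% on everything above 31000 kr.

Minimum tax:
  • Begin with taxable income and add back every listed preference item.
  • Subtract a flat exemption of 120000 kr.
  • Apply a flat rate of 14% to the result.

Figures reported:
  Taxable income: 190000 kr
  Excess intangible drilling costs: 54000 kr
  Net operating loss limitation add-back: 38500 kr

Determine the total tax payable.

25710 kr

Regular income tax:
  31000 kr × 6% = 1860 kr
  159000 kr × 15% = 23850 kr
  → 25710 kr

Minimum tax:
  Adjusted income: 190000 kr + 54000 kr + 38500 kr = 282500 kr
  Less exemption 120000 kr → base 162500 kr
  162500 kr × 14% = 22750 kr

25710 kr > 22750 kr, so the regular income tax governs.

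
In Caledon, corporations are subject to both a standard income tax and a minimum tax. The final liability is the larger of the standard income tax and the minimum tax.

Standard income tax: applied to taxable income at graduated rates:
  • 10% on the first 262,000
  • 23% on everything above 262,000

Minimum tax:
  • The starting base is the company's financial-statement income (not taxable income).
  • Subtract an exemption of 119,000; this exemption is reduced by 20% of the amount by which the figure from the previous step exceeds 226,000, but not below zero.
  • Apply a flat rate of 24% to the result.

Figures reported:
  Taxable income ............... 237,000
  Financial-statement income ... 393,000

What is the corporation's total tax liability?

Standard income tax:
  237,000 × 10% = 23,700

Minimum tax:
  Base (financial-statement income): 393,000
  Exemption: 119,000 − 20% × (393,000 − 226,000) = 119,000 − 33,400 = 85,600
  Base: 393,000 − 85,600 = 307,400
  307,400 × 24% = 73,776

73,776 > 23,700, so the minimum tax is the binding amount.

73,776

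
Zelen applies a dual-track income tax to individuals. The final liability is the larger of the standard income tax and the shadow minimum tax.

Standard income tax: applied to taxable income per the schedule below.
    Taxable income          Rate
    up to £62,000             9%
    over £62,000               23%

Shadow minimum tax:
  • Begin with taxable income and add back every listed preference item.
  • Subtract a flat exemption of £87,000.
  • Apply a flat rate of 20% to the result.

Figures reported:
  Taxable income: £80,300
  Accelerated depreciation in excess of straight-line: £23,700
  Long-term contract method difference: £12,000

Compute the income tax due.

£9,789

Shadow minimum tax:
  Adjusted income: £80,300 + £23,700 + £12,000 = £116,000
  Less exemption £87,000 → base £29,000
  £29,000 × 20% = £5,800

Standard income tax:
  £62,000 × 9% = £5,580
  £18,300 × 23% = £4,209
  → £9,789

£9,789 > £5,800, so the standard income tax governs.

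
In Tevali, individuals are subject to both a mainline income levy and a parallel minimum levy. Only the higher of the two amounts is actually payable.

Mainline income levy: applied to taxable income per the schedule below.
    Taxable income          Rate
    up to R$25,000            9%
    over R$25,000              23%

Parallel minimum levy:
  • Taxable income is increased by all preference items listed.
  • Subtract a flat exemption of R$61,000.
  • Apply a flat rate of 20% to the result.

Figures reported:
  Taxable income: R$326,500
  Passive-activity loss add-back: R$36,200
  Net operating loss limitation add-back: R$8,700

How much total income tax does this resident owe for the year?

R$71,595

Parallel minimum levy:
  Adjusted income: R$326,500 + R$36,200 + R$8,700 = R$371,400
  Less exemption R$61,000 → base R$310,400
  R$310,400 × 20% = R$62,080

Mainline income levy:
  R$25,000 × 9% = R$2,250
  R$301,500 × 23% = R$69,345
  → R$71,595

R$71,595 > R$62,080, so the mainline income levy governs.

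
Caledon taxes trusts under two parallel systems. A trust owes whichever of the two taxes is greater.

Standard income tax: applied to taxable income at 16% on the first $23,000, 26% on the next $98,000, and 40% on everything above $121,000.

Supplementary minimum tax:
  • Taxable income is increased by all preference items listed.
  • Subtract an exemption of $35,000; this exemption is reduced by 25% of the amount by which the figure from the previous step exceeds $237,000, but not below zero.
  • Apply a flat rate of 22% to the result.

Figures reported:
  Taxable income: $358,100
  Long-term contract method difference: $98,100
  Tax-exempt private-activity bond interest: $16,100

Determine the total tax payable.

$124,000

Standard income tax:
  $23,000 × 16% = $3,680
  $98,000 × 26% = $25,480
  $237,100 × 40% = $94,840
  → $124,000

Supplementary minimum tax:
  Adjusted income: $358,100 + $98,100 + $16,100 = $472,300
  Exemption: 25% × ($472,300 − $237,000) = $58,825 ≥ $35,000, so the exemption is fully phased out
  Base: $472,300 − $0 = $472,300
  $472,300 × 22% = $103,906

$124,000 > $103,906, so the standard income tax governs.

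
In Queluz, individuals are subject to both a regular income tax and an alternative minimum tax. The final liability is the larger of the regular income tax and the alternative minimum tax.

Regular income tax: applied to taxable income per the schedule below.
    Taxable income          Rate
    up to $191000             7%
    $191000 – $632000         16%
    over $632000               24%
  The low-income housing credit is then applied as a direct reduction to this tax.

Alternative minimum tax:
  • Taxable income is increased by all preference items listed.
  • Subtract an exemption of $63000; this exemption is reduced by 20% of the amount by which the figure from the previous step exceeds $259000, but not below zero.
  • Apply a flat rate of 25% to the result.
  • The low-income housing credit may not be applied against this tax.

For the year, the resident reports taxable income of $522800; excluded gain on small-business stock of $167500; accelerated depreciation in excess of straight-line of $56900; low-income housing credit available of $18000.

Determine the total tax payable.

$186800

Regular income tax:
  $191000 × 7% = $13370
  $331800 × 16% = $53088
  → $66458
  Less low-income housing credit $18000 → $48458

Alternative minimum tax:
  Adjusted income: $522800 + $167500 + $56900 = $747200
  Exemption: 20% × ($747200 − $259000) = $97640 ≥ $63000, so the exemption is fully phased out
  Base: $747200 − $0 = $747200
  $747200 × 25% = $186800

$186800 > $48458, so the alternative minimum tax is the binding amount.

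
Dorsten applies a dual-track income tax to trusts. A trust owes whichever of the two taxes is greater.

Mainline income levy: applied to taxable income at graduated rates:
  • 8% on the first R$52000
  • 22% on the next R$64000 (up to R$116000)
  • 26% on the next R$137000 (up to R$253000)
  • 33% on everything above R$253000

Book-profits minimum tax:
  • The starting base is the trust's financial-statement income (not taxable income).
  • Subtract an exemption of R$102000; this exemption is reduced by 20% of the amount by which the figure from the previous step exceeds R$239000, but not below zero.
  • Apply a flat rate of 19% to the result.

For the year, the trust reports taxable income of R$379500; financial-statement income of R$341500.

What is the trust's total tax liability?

R$95605

Mainline income levy:
  R$52000 × 8% = R$4160
  R$64000 × 22% = R$14080
  R$137000 × 26% = R$35620
  R$126500 × 33% = R$41745
  → R$95605

Book-profits minimum tax:
  Base (financial-statement income): R$341500
  Exemption: R$102000 − 20% × (R$341500 − R$239000) = R$102000 − R$20500 = R$81500
  Base: R$341500 − R$81500 = R$260000
  R$260000 × 19% = R$49400

R$95605 > R$49400, so the mainline income levy governs.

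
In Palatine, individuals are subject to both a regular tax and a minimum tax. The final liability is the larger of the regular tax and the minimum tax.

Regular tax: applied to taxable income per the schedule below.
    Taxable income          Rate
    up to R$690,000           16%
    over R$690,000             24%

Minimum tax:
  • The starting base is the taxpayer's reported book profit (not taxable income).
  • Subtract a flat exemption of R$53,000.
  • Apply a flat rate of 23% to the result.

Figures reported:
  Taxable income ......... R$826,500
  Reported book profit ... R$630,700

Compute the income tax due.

Regular tax:
  R$690,000 × 16% = R$110,400
  R$136,500 × 24% = R$32,760
  → R$143,160

Minimum tax:
  Base (reported book profit): R$630,700
  Less exemption R$53,000 → base R$577,700
  R$577,700 × 23% = R$132,871

R$143,160 > R$132,871, so the regular tax governs.

R$143,160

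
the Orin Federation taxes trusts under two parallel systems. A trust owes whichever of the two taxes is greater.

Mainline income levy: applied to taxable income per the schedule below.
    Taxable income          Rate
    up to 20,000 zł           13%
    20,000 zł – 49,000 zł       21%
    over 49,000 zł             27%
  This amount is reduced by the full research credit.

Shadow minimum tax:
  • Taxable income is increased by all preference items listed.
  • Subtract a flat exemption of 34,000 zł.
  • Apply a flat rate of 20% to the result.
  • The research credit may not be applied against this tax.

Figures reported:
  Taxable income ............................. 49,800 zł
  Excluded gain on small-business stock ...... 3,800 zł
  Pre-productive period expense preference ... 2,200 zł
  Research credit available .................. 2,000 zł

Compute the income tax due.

Shadow minimum tax:
  Adjusted income: 49,800 zł + 3,800 zł + 2,200 zł = 55,800 zł
  Less exemption 34,000 zł → base 21,800 zł
  21,800 zł × 20% = 4,360 zł

Mainline income levy:
  20,000 zł × 13% = 2,600 zł
  29,000 zł × 21% = 6,090 zł
  800 zł × 27% = 216 zł
  → 8,906 zł
  Less research credit 2,000 zł → 6,906 zł

6,906 zł > 4,360 zł, so the mainline income levy governs.

6,906 zł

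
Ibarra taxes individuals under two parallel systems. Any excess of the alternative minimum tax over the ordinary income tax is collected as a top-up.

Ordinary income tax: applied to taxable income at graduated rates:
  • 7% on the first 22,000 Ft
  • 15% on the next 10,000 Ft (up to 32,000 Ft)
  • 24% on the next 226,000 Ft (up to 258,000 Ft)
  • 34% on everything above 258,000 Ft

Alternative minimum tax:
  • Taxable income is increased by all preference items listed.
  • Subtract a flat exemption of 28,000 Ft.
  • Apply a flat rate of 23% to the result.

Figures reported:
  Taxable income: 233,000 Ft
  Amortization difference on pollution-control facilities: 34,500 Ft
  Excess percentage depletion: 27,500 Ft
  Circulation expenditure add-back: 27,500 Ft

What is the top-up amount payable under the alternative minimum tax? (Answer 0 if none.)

16,455 Ft

Alternative minimum tax:
  Adjusted income: 233,000 Ft + 34,500 Ft + 27,500 Ft + 27,500 Ft = 322,500 Ft
  Less exemption 28,000 Ft → base 294,500 Ft
  294,500 Ft × 23% = 67,735 Ft

Ordinary income tax:
  22,000 Ft × 7% = 1,540 Ft
  10,000 Ft × 15% = 1,500 Ft
  201,000 Ft × 24% = 48,240 Ft
  → 51,280 Ft

Excess of alternative minimum tax over ordinary income tax: 67,735 Ft − 51,280 Ft = 16,455 Ft.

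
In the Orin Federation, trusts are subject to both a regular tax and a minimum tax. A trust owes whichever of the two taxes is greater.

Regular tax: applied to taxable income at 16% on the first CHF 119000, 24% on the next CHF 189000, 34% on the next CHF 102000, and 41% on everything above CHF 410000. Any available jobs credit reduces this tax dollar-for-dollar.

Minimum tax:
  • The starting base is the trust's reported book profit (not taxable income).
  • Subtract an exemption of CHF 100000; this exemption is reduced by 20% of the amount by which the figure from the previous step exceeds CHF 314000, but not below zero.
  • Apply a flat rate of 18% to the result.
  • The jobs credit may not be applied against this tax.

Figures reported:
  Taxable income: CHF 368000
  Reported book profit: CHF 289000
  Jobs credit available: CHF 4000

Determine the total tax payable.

CHF 80800

Regular tax:
  CHF 119000 × 16% = CHF 19040
  CHF 189000 × 24% = CHF 45360
  CHF 60000 × 34% = CHF 20400
  → CHF 84800
  Less jobs credit CHF 4000 → CHF 80800

Minimum tax:
  Base (reported book profit): CHF 289000
  Exemption: CHF 289000 ≤ CHF 314000, so full CHF 100000 applies
  Base: CHF 289000 − CHF 100000 = CHF 189000
  CHF 189000 × 18% = CHF 34020

CHF 80800 > CHF 34020, so the regular tax governs.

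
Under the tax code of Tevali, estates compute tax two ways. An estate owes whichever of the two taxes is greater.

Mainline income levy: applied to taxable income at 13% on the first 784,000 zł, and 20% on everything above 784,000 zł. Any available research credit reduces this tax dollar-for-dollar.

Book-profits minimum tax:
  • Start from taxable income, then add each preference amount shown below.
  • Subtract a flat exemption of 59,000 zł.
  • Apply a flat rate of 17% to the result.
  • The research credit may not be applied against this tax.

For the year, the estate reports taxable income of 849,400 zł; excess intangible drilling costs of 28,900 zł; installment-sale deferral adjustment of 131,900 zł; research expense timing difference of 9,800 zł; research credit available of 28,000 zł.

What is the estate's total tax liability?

Mainline income levy:
  784,000 zł × 13% = 101,920 zł
  65,400 zł × 20% = 13,080 zł
  → 115,000 zł
  Less research credit 28,000 zł → 87,000 zł

Book-profits minimum tax:
  Adjusted income: 849,400 zł + 28,900 zł + 131,900 zł + 9,800 zł = 1,020,000 zł
  Less exemption 59,000 zł → base 961,000 zł
  961,000 zł × 17% = 163,370 zł

163,370 zł > 87,000 zł, so the book-profits minimum tax is the binding amount.

163,370 zł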